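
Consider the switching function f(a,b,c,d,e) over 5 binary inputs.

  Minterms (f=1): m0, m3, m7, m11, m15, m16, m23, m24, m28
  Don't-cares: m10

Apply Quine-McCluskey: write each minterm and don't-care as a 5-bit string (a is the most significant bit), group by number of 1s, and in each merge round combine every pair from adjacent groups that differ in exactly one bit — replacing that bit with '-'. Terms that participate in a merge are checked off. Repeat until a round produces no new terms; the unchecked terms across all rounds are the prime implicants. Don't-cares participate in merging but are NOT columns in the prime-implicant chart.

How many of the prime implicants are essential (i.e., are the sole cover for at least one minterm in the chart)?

4

[col 0] 00000*, 00011*, 00111*, 01010*, 01011*, 01111*, 10000*, 10111*, 11000*, 11100*
[col 1] -0000, -0111, 0-011*, 0-111*, 00-11*, 01-11*, 0101-, 1-000, 11-00
[col 2] 0--11
Prime implicants: -0000, -0111, 0--11, 0101-, 1-000, 11-00
PI chart (minterm → PIs covering it):
  0 | -0000  (sole → essential)
  3 | 0--11  (sole → essential)
  7 | -0111,0--11
  11 | 0--11,0101-
  15 | 0--11  (sole → essential)
  16 | -0000,1-000
  23 | -0111  (sole → essential)
  24 | 1-000,11-00
  28 | 11-00  (sole → essential)
Essential prime implicants: -0000, -0111, 0--11, 11-00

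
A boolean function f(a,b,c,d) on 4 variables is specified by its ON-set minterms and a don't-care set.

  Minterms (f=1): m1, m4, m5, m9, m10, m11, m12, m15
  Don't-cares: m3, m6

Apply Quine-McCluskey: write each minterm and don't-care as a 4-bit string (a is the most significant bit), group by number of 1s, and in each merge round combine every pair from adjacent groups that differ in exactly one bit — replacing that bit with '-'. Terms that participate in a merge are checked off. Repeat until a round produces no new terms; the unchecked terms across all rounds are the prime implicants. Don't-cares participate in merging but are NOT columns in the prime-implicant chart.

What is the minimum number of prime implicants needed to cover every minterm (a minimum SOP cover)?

5

size-2^0 implicants → 0001(✓)  0011(✓)  0100(✓)  0101(✓)  0110(✓)  1001(✓)  1010(✓)  1011(✓)  1100(✓)  1111(✓)
size-2^1 implicants → -001(✓)  -011(✓)  -100  0-01  00-1(✓)  01-0  010-  1-11  10-1(✓)  101-
size-2^2 implicants → -0-1
Unchecked terms (primes): -0-1, -100, 0-01, 01-0, 010-, 1-11, 101-
Minterm coverage:
  m1 ⊆ -0-1,0-01
  m4 ⊆ -100,01-0,010-
  m5 ⊆ 0-01,010-
  m9 ⊆ -0-1 [E]
  m10 ⊆ 101- [E]
  m11 ⊆ -0-1,1-11,101-
  m12 ⊆ -100 [E]
  m15 ⊆ 1-11 [E]
E = {-0-1, -100, 1-11, 101-}
Petrick residual → 0-01
Cover = b'd + bc'd' + a'c'd + acd + ab'c  |cover|=5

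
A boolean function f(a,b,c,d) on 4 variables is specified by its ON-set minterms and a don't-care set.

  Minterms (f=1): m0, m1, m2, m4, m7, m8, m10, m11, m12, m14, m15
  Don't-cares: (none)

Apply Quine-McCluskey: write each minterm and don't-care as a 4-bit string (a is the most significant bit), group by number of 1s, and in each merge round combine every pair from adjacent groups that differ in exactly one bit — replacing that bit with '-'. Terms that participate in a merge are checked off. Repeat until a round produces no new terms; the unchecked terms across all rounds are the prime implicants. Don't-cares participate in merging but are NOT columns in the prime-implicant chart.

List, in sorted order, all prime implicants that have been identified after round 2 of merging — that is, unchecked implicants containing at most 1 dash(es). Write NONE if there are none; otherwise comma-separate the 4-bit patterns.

[col 0] 0000*, 0001*, 0010*, 0100*, 0111*, 1000*, 1010*, 1011*, 1100*, 1110*, 1111*
[col 1] -000*, -010*, -100*, -111, 0-00*, 00-0*, 000-, 1-00*, 1-10*, 1-11*, 10-0*, 101-*, 11-0*, 111-*
[col 2] --00, -0-0, 1--0, 1-1-
Prime implicants: --00, -0-0, -111, 000-, 1--0, 1-1-

-111, 000-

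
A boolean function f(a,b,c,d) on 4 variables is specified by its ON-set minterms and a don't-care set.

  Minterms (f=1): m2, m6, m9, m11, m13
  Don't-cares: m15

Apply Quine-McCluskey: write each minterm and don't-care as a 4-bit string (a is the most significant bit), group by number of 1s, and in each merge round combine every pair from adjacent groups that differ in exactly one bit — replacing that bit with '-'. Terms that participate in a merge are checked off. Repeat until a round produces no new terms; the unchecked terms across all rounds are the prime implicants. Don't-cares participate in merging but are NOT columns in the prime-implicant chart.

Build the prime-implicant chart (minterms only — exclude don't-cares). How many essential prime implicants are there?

2

Round 0: 0010✓ 0110✓ 1001✓ 1011✓ 1101✓ 1111✓
Round 1: 0-10 1-01✓ 1-11✓ 10-1✓ 11-1✓
Round 2: 1--1
PIs = {0-10, 1--1}
Coverage chart:
  m2: 0-10 ←essential
  m6: 0-10 ←essential
  m9: 1--1 ←essential
  m11: 1--1 ←essential
  m13: 1--1 ←essential
Essential: 0-10, 1--1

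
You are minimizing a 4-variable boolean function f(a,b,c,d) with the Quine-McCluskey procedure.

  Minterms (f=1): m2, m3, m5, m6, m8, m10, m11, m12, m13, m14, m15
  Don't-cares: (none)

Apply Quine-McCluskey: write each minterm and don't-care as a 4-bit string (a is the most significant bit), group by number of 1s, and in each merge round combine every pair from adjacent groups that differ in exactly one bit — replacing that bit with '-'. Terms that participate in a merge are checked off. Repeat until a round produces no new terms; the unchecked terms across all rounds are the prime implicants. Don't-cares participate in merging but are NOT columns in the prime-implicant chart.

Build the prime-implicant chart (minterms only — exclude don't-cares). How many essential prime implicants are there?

4

[col 0] 0010*, 0011*, 0101*, 0110*, 1000*, 1010*, 1011*, 1100*, 1101*, 1110*, 1111*
[col 1] -010*, -011*, -101, -110*, 0-10*, 001-*, 1-00*, 1-10*, 1-11*, 10-0*, 101-*, 11-0*, 11-1*, 110-*, 111-*
[col 2] --10, -01-, 1--0, 1-1-, 11--
Prime implicants: --10, -01-, -101, 1--0, 1-1-, 11--
PI chart (minterm → PIs covering it):
  2 | --10,-01-
  3 | -01-  (sole → essential)
  5 | -101  (sole → essential)
  6 | --10  (sole → essential)
  8 | 1--0  (sole → essential)
  10 | --10,-01-,1--0,1-1-
  11 | -01-,1-1-
  12 | 1--0,11--
  13 | -101,11--
  14 | --10,1--0,1-1-,11--
  15 | 1-1-,11--
Essential prime implicants: --10, -01-, -101, 1--0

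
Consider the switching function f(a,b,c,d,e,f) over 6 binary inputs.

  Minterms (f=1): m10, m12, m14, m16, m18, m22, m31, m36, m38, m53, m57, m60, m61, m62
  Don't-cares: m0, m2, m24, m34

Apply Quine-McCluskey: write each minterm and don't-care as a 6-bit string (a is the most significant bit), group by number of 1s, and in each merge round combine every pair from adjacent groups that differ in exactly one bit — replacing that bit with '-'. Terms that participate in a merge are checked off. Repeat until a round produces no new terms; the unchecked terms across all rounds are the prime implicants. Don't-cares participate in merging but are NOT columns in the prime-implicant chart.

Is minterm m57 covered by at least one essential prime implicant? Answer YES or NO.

[col 0] 000000*, 000010*, 001010*, 001100*, 001110*, 010000*, 010010*, 010110*, 011000*, 011111, 100010*, 100100*, 100110*, 110101*, 111001*, 111100*, 111101*, 111110*
[col 1] -00010, 0-0000*, 0-0010*, 00-010, 0000-0*, 001-10, 0011-0, 01-000, 010-10, 0100-0*, 100-10, 1001-0, 11-101, 111-01, 1111-0, 11110-
[col 2] 0-00-0
Prime implicants: -00010, 0-00-0, 00-010, 001-10, 0011-0, 01-000, 010-10, 011111, 100-10, 1001-0, 11-101, 111-01, 1111-0, 11110-
PI chart (minterm → PIs covering it):
  10 | 00-010,001-10
  12 | 0011-0  (sole → essential)
  14 | 001-10,0011-0
  16 | 0-00-0,01-000
  18 | 0-00-0,010-10
  22 | 010-10  (sole → essential)
  31 | 011111  (sole → essential)
  36 | 1001-0  (sole → essential)
  38 | 100-10,1001-0
  53 | 11-101  (sole → essential)
  57 | 111-01  (sole → essential)
  60 | 1111-0,11110-
  61 | 11-101,111-01,11110-
  62 | 1111-0  (sole → essential)
Essential prime implicants: 0011-0, 010-10, 011111, 1001-0, 11-101, 111-01, 1111-0

YES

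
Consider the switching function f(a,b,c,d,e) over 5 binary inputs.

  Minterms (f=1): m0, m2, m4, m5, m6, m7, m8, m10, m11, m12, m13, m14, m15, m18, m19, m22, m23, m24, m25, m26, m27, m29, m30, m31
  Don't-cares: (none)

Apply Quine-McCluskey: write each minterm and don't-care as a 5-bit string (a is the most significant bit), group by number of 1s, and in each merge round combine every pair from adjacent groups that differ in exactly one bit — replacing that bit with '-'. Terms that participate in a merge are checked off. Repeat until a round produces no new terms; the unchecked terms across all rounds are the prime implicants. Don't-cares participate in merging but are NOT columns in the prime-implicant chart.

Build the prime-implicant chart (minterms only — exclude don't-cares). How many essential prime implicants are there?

size-2^0 implicants → 00000(✓)  00010(✓)  00100(✓)  00101(✓)  00110(✓)  00111(✓)  01000(✓)  01010(✓)  01011(✓)  01100(✓)  01101(✓)  01110(✓)  01111(✓)  10010(✓)  10011(✓)  10110(✓)  10111(✓)  11000(✓)  11001(✓)  11010(✓)  11011(✓)  11101(✓)  11110(✓)  11111(✓)
size-2^1 implicants → -0010(✓)  -0110(✓)  -0111(✓)  -1000(✓)  -1010(✓)  -1011(✓)  -1101(✓)  -1110(✓)  -1111(✓)  0-000(✓)  0-010(✓)  0-100(✓)  0-101(✓)  0-110(✓)  0-111(✓)  00-00(✓)  00-10(✓)  000-0(✓)  001-0(✓)  001-1(✓)  0010-(✓)  0011-(✓)  01-00(✓)  01-10(✓)  01-11(✓)  010-0(✓)  0101-(✓)  011-0(✓)  011-1(✓)  0110-(✓)  0111-(✓)  1-010(✓)  1-011(✓)  1-110(✓)  1-111(✓)  10-10(✓)  10-11(✓)  1001-(✓)  1011-(✓)  11-01(✓)  11-10(✓)  11-11(✓)  110-0(✓)  110-1(✓)  1100-(✓)  1101-(✓)  111-1(✓)  1111-(✓)
size-2^2 implicants → --010(✓)  --110(✓)  --111(✓)  -0-10(✓)  -011-(✓)  -1-10(✓)  -1-11(✓)  -10-0  -101-(✓)  -11-1  -111-(✓)  0--00(✓)  0--10(✓)  0-0-0(✓)  0-1-0(✓)  0-1-1(✓)  0-10-(✓)  0-11-(✓)  00--0(✓)  001--(✓)  01--0(✓)  01-1-(✓)  011--(✓)  1--10(✓)  1--11(✓)  1-01-(✓)  1-11-(✓)  10-1-(✓)  11--1  11-1-(✓)  110--
size-2^3 implicants → ---10  --11-  -1-1-  0---0  0-1--  1--1-
Unchecked terms (primes): ---10, --11-, -1-1-, -10-0, -11-1, 0---0, 0-1--, 1--1-, 11--1, 110--
Minterm coverage:
  m0 ⊆ 0---0 [E]
  m2 ⊆ ---10,0---0
  m4 ⊆ 0---0,0-1--
  m5 ⊆ 0-1-- [E]
  m6 ⊆ ---10,--11-,0---0,0-1--
  m7 ⊆ --11-,0-1--
  m8 ⊆ -10-0,0---0
  m10 ⊆ ---10,-1-1-,-10-0,0---0
  m11 ⊆ -1-1- [E]
  m12 ⊆ 0---0,0-1--
  m13 ⊆ -11-1,0-1--
  m14 ⊆ ---10,--11-,-1-1-,0---0,0-1--
  m15 ⊆ --11-,-1-1-,-11-1,0-1--
  m18 ⊆ ---10,1--1-
  m19 ⊆ 1--1- [E]
  m22 ⊆ ---10,--11-,1--1-
  m23 ⊆ --11-,1--1-
  m24 ⊆ -10-0,110--
  m25 ⊆ 11--1,110--
  m26 ⊆ ---10,-1-1-,-10-0,1--1-,110--
  m27 ⊆ -1-1-,1--1-,11--1,110--
  m29 ⊆ -11-1,11--1
  m30 ⊆ ---10,--11-,-1-1-,1--1-
  m31 ⊆ --11-,-1-1-,-11-1,1--1-,11--1
E = {-1-1-, 0---0, 0-1--, 1--1-}

4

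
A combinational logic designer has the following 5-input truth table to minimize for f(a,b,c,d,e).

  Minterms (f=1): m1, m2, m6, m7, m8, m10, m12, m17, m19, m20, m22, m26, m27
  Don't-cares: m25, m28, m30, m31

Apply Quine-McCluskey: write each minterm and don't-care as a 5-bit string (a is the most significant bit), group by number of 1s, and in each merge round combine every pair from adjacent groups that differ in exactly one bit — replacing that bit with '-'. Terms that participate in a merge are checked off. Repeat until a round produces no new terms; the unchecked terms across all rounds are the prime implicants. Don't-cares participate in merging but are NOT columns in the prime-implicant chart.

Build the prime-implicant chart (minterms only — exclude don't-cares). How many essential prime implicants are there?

4

[col 0] 00001*, 00010*, 00110*, 00111*, 01000*, 01010*, 01100*, 10001*, 10011*, 10100*, 10110*, 11001*, 11010*, 11011*, 11100*, 11110*, 11111*
[col 1] -0001, -0110, -1010, -1100, 0-010, 00-10, 0011-, 01-00, 010-0, 1-001*, 1-011*, 1-100*, 1-110*, 100-1*, 101-0*, 11-10*, 11-11*, 110-1*, 1101-*, 111-0*, 1111-*
[col 2] 1-0-1, 1-1-0, 11-1-
Prime implicants: -0001, -0110, -1010, -1100, 0-010, 00-10, 0011-, 01-00, 010-0, 1-0-1, 1-1-0, 11-1-
PI chart (minterm → PIs covering it):
  1 | -0001  (sole → essential)
  2 | 0-010,00-10
  6 | -0110,00-10,0011-
  7 | 0011-  (sole → essential)
  8 | 01-00,010-0
  10 | -1010,0-010,010-0
  12 | -1100,01-00
  17 | -0001,1-0-1
  19 | 1-0-1  (sole → essential)
  20 | 1-1-0  (sole → essential)
  22 | -0110,1-1-0
  26 | -1010,11-1-
  27 | 1-0-1,11-1-
Essential prime implicants: -0001, 0011-, 1-0-1, 1-1-0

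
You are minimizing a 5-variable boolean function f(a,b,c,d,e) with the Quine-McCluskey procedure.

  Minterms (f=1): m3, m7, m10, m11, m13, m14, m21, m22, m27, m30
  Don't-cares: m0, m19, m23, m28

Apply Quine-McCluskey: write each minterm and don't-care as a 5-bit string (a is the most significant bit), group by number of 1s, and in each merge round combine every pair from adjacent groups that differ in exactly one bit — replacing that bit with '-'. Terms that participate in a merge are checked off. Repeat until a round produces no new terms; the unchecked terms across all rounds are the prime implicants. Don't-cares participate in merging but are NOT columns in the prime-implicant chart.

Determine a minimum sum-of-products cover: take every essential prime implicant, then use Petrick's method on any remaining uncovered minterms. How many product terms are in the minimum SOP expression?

Round 0: 00000 00011✓ 00111✓ 01010✓ 01011✓ 01101 01110✓ 10011✓ 10101✓ 10110✓ 10111✓ 11011✓ 11100✓ 11110✓
Round 1: -0011✓ -0111✓ -1011✓ -1110 0-011✓ 00-11✓ 01-10 0101- 1-011✓ 1-110 10-11✓ 101-1 1011- 111-0
Round 2: --011 -0-11
PIs = {--011, -0-11, -1110, 00000, 01-10, 0101-, 01101, 1-110, 101-1, 1011-, 111-0}
Coverage chart:
  m3: --011,-0-11
  m7: -0-11 ←essential
  m10: 01-10,0101-
  m11: --011,0101-
  m13: 01101 ←essential
  m14: -1110,01-10
  m21: 101-1 ←essential
  m22: 1-110,1011-
  m27: --011 ←essential
  m30: -1110,1-110,111-0
Essential: --011, -0-11, 01101, 101-1
Petrick residual → 01-10, 1-110
Min cover (6 terms): c'de + b'de + a'bde' + a'bcd'e + acde' + ab'ce

6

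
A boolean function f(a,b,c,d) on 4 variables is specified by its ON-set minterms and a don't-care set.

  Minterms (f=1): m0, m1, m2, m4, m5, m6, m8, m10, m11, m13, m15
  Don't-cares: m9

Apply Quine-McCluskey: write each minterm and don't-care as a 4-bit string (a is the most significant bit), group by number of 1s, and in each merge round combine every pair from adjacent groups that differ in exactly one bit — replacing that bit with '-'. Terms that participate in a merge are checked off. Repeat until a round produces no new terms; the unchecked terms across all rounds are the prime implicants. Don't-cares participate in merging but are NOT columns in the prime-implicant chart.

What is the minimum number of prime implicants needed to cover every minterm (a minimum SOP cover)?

Round 0: 0000✓ 0001✓ 0010✓ 0100✓ 0101✓ 0110✓ 1000✓ 1001✓ 1010✓ 1011✓ 1101✓ 1111✓
Round 1: -000✓ -001✓ -010✓ -101✓ 0-00✓ 0-01✓ 0-10✓ 00-0✓ 000-✓ 01-0✓ 010-✓ 1-01✓ 1-11✓ 10-0✓ 10-1✓ 100-✓ 101-✓ 11-1✓
Round 2: --01 -0-0 -00- 0--0 0-0- 1--1 10--
PIs = {--01, -0-0, -00-, 0--0, 0-0-, 1--1, 10--}
Coverage chart:
  m0: -0-0,-00-,0--0,0-0-
  m1: --01,-00-,0-0-
  m2: -0-0,0--0
  m4: 0--0,0-0-
  m5: --01,0-0-
  m6: 0--0 ←essential
  m8: -0-0,-00-,10--
  m10: -0-0,10--
  m11: 1--1,10--
  m13: --01,1--1
  m15: 1--1 ←essential
Essential: 0--0, 1--1
Petrick residual → --01, -0-0
Min cover (4 terms): c'd + b'd' + a'd' + ad

4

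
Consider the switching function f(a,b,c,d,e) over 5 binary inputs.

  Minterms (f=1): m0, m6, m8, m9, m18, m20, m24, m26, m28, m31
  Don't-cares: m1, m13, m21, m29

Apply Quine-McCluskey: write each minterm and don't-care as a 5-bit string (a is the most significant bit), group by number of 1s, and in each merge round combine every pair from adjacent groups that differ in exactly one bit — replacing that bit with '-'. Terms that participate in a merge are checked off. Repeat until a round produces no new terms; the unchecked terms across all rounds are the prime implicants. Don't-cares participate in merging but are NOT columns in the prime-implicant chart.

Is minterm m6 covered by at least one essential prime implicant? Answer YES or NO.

[col 0] 00000*, 00001*, 00110, 01000*, 01001*, 01101*, 10010*, 10100*, 10101*, 11000*, 11010*, 11100*, 11101*, 11111*
[col 1] -1000, -1101, 0-000*, 0-001*, 0000-*, 01-01, 0100-*, 1-010, 1-100*, 1-101*, 1010-*, 11-00, 110-0, 111-1, 1110-*
[col 2] 0-00-, 1-10-
Prime implicants: -1000, -1101, 0-00-, 00110, 01-01, 1-010, 1-10-, 11-00, 110-0, 111-1
PI chart (minterm → PIs covering it):
  0 | 0-00-  (sole → essential)
  6 | 00110  (sole → essential)
  8 | -1000,0-00-
  9 | 0-00-,01-01
  18 | 1-010  (sole → essential)
  20 | 1-10-  (sole → essential)
  24 | -1000,11-00,110-0
  26 | 1-010,110-0
  28 | 1-10-,11-00
  31 | 111-1  (sole → essential)
Essential prime implicants: 0-00-, 00110, 1-010, 1-10-, 111-1

YES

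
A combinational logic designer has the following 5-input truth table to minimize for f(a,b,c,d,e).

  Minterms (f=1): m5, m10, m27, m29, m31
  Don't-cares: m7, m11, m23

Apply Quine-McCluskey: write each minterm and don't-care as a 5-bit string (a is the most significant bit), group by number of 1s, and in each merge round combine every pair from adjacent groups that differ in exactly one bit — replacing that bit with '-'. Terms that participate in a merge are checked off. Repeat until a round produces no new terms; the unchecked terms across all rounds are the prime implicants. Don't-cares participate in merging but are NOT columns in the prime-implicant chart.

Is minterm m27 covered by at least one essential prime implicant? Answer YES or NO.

NO

size-2^0 implicants → 00101(✓)  00111(✓)  01010(✓)  01011(✓)  10111(✓)  11011(✓)  11101(✓)  11111(✓)
size-2^1 implicants → -0111  -1011  001-1  0101-  1-111  11-11  111-1
Unchecked terms (primes): -0111, -1011, 001-1, 0101-, 1-111, 11-11, 111-1
Minterm coverage:
  m5 ⊆ 001-1 [E]
  m10 ⊆ 0101- [E]
  m27 ⊆ -1011,11-11
  m29 ⊆ 111-1 [E]
  m31 ⊆ 1-111,11-11,111-1
E = {001-1, 0101-, 111-1}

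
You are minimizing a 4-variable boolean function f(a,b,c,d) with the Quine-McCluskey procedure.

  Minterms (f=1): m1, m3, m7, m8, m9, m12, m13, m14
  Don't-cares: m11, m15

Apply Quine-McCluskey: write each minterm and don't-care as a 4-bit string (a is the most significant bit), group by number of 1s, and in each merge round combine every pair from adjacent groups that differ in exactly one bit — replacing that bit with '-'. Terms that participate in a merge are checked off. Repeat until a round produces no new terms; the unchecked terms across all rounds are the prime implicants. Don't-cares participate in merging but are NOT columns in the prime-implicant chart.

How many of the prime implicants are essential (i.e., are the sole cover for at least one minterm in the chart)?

size-2^0 implicants → 0001(✓)  0011(✓)  0111(✓)  1000(✓)  1001(✓)  1011(✓)  1100(✓)  1101(✓)  1110(✓)  1111(✓)
size-2^1 implicants → -001(✓)  -011(✓)  -111(✓)  0-11(✓)  00-1(✓)  1-00(✓)  1-01(✓)  1-11(✓)  10-1(✓)  100-(✓)  11-0(✓)  11-1(✓)  110-(✓)  111-(✓)
size-2^2 implicants → --11  -0-1  1--1  1-0-  11--
Unchecked terms (primes): --11, -0-1, 1--1, 1-0-, 11--
Minterm coverage:
  m1 ⊆ -0-1 [E]
  m3 ⊆ --11,-0-1
  m7 ⊆ --11 [E]
  m8 ⊆ 1-0- [E]
  m9 ⊆ -0-1,1--1,1-0-
  m12 ⊆ 1-0-,11--
  m13 ⊆ 1--1,1-0-,11--
  m14 ⊆ 11-- [E]
E = {--11, -0-1, 1-0-, 11--}

4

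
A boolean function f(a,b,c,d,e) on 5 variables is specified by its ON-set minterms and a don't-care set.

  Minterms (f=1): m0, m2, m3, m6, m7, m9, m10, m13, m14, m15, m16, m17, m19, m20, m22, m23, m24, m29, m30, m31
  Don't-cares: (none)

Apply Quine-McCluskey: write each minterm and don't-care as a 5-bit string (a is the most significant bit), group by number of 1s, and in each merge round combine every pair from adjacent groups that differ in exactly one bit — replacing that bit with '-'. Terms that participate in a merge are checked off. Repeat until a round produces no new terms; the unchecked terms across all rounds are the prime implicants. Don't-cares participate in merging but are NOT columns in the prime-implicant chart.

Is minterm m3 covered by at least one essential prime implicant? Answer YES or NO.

Round 0: 00000✓ 00010✓ 00011✓ 00110✓ 00111✓ 01001✓ 01010✓ 01101✓ 01110✓ 01111✓ 10000✓ 10001✓ 10011✓ 10100✓ 10110✓ 10111✓ 11000✓ 11101✓ 11110✓ 11111✓
Round 1: -0000 -0011✓ -0110✓ -0111✓ -1101✓ -1110✓ -1111✓ 0-010✓ 0-110✓ 0-111✓ 00-10✓ 00-11✓ 000-0 0001-✓ 0011-✓ 01-01 01-10✓ 011-1✓ 0111-✓ 1-000 1-110✓ 1-111✓ 10-00 10-11✓ 100-1 1000- 101-0 1011-✓ 111-1✓ 1111-✓
Round 2: --110✓ --111✓ -0-11 -011-✓ -11-1 -111-✓ 0--10 0-11-✓ 00-1- 1-11-✓
Round 3: --11-
PIs = {--11-, -0-11, -0000, -11-1, 0--10, 00-1-, 000-0, 01-01, 1-000, 10-00, 100-1, 1000-, 101-0}
Coverage chart:
  m0: -0000,000-0
  m2: 0--10,00-1-,000-0
  m3: -0-11,00-1-
  m6: --11-,0--10,00-1-
  m7: --11-,-0-11,00-1-
  m9: 01-01 ←essential
  m10: 0--10 ←essential
  m13: -11-1,01-01
  m14: --11-,0--10
  m15: --11-,-11-1
  m16: -0000,1-000,10-00,1000-
  m17: 100-1,1000-
  m19: -0-11,100-1
  m20: 10-00,101-0
  m22: --11-,101-0
  m23: --11-,-0-11
  m24: 1-000 ←essential
  m29: -11-1 ←essential
  m30: --11- ←essential
  m31: --11-,-11-1
Essential: --11-, -11-1, 0--10, 01-01, 1-000

NO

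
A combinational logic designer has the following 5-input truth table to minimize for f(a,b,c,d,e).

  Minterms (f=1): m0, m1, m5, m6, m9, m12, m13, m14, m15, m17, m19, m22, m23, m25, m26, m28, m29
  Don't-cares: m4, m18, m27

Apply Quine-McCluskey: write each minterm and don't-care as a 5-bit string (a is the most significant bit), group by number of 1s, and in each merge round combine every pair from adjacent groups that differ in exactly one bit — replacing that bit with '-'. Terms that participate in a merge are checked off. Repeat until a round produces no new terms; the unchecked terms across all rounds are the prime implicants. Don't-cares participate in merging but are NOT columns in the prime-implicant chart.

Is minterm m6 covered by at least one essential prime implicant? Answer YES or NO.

[col 0] 00000*, 00001*, 00100*, 00101*, 00110*, 01001*, 01100*, 01101*, 01110*, 01111*, 10001*, 10010*, 10011*, 10110*, 10111*, 11001*, 11010*, 11011*, 11100*, 11101*
[col 1] -0001*, -0110, -1001*, -1100*, -1101*, 0-001*, 0-100*, 0-101*, 0-110*, 00-00*, 00-01*, 0000-*, 001-0*, 0010-*, 01-01*, 011-0*, 011-1*, 0110-*, 0111-*, 1-001*, 1-010*, 1-011*, 10-10*, 10-11*, 100-1*, 1001-*, 1011-*, 11-01*, 110-1*, 1101-*, 1110-*
[col 2] --001, -1-01, -110-, 0--01, 0-1-0, 0-10-, 00-0-, 011--, 1-0-1, 1-01-, 10-1-
Prime implicants: --001, -0110, -1-01, -110-, 0--01, 0-1-0, 0-10-, 00-0-, 011--, 1-0-1, 1-01-, 10-1-
PI chart (minterm → PIs covering it):
  0 | 00-0-  (sole → essential)
  1 | --001,0--01,00-0-
  5 | 0--01,0-10-,00-0-
  6 | -0110,0-1-0
  9 | --001,-1-01,0--01
  12 | -110-,0-1-0,0-10-,011--
  13 | -1-01,-110-,0--01,0-10-,011--
  14 | 0-1-0,011--
  15 | 011--  (sole → essential)
  17 | --001,1-0-1
  19 | 1-0-1,1-01-,10-1-
  22 | -0110,10-1-
  23 | 10-1-  (sole → essential)
  25 | --001,-1-01,1-0-1
  26 | 1-01-  (sole → essential)
  28 | -110-  (sole → essential)
  29 | -1-01,-110-
Essential prime implicants: -110-, 00-0-, 011--, 1-01-, 10-1-

NO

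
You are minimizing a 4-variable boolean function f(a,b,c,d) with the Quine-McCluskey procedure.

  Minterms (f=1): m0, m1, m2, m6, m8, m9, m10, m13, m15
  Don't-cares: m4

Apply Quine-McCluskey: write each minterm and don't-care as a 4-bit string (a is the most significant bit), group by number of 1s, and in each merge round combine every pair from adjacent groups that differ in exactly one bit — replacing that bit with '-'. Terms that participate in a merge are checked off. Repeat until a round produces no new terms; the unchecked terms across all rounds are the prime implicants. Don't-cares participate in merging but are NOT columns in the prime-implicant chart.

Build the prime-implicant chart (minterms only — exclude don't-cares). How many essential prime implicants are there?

[col 0] 0000*, 0001*, 0010*, 0100*, 0110*, 1000*, 1001*, 1010*, 1101*, 1111*
[col 1] -000*, -001*, -010*, 0-00*, 0-10*, 00-0*, 000-*, 01-0*, 1-01, 10-0*, 100-*, 11-1
[col 2] -0-0, -00-, 0--0
Prime implicants: -0-0, -00-, 0--0, 1-01, 11-1
PI chart (minterm → PIs covering it):
  0 | -0-0,-00-,0--0
  1 | -00-  (sole → essential)
  2 | -0-0,0--0
  6 | 0--0  (sole → essential)
  8 | -0-0,-00-
  9 | -00-,1-01
  10 | -0-0  (sole → essential)
  13 | 1-01,11-1
  15 | 11-1  (sole → essential)
Essential prime implicants: -0-0, -00-, 0--0, 11-1

4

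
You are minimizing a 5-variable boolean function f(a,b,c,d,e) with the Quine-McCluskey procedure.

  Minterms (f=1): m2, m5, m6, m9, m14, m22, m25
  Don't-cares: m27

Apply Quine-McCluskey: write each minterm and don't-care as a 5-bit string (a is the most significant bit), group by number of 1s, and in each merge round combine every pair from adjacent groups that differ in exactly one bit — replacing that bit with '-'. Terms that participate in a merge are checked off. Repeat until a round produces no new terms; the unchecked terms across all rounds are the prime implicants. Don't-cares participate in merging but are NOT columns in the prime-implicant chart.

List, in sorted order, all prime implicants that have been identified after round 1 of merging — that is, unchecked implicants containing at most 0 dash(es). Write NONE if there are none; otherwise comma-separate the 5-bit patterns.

00101

[col 0] 00010*, 00101, 00110*, 01001*, 01110*, 10110*, 11001*, 11011*
[col 1] -0110, -1001, 0-110, 00-10, 110-1
Prime implicants: -0110, -1001, 0-110, 00-10, 00101, 110-1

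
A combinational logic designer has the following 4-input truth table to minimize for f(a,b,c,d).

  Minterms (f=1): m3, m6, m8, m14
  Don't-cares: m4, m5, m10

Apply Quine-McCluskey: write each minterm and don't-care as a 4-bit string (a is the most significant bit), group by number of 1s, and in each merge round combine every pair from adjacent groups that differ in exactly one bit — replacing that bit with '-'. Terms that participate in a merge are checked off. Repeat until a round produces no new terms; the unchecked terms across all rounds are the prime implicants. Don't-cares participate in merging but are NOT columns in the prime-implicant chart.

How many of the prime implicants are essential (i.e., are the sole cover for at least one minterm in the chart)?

2

Round 0: 0011 0100✓ 0101✓ 0110✓ 1000✓ 1010✓ 1110✓
Round 1: -110 01-0 010- 1-10 10-0
PIs = {-110, 0011, 01-0, 010-, 1-10, 10-0}
Coverage chart:
  m3: 0011 ←essential
  m6: -110,01-0
  m8: 10-0 ←essential
  m14: -110,1-10
Essential: 0011, 10-0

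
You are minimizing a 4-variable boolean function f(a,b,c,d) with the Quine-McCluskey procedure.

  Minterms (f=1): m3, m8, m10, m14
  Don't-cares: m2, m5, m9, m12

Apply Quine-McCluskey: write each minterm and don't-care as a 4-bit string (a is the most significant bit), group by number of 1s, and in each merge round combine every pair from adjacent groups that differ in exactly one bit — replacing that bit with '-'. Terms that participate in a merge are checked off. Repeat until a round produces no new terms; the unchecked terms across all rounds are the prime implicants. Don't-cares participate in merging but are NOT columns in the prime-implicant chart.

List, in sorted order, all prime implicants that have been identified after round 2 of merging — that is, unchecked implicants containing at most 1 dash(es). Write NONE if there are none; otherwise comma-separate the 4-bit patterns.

Round 0: 0010✓ 0011✓ 0101 1000✓ 1001✓ 1010✓ 1100✓ 1110✓
Round 1: -010 001- 1-00✓ 1-10✓ 10-0✓ 100- 11-0✓
Round 2: 1--0
PIs = {-010, 001-, 0101, 1--0, 100-}

-010, 001-, 0101, 100-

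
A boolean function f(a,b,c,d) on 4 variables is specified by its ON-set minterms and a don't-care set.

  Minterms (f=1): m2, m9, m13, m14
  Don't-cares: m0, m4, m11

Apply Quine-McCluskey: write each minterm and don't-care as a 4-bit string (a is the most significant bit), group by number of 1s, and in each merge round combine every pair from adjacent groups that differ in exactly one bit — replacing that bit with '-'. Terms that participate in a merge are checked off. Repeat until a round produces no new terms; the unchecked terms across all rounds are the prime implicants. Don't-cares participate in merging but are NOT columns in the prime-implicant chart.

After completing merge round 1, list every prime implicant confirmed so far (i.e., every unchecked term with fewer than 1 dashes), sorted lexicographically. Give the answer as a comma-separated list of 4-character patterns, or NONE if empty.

[col 0] 0000*, 0010*, 0100*, 1001*, 1011*, 1101*, 1110
[col 1] 0-00, 00-0, 1-01, 10-1
Prime implicants: 0-00, 00-0, 1-01, 10-1, 1110

1110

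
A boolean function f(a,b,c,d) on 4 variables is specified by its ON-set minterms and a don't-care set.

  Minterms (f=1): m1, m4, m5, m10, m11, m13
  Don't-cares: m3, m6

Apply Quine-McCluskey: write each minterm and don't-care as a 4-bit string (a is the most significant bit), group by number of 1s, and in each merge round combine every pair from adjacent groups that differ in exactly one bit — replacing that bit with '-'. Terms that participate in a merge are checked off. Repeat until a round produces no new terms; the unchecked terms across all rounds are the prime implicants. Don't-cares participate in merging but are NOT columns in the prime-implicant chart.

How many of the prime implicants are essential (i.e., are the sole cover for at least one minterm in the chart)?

size-2^0 implicants → 0001(✓)  0011(✓)  0100(✓)  0101(✓)  0110(✓)  1010(✓)  1011(✓)  1101(✓)
size-2^1 implicants → -011  -101  0-01  00-1  01-0  010-  101-
Unchecked terms (primes): -011, -101, 0-01, 00-1, 01-0, 010-, 101-
Minterm coverage:
  m1 ⊆ 0-01,00-1
  m4 ⊆ 01-0,010-
  m5 ⊆ -101,0-01,010-
  m10 ⊆ 101- [E]
  m11 ⊆ -011,101-
  m13 ⊆ -101 [E]
E = {-101, 101-}

2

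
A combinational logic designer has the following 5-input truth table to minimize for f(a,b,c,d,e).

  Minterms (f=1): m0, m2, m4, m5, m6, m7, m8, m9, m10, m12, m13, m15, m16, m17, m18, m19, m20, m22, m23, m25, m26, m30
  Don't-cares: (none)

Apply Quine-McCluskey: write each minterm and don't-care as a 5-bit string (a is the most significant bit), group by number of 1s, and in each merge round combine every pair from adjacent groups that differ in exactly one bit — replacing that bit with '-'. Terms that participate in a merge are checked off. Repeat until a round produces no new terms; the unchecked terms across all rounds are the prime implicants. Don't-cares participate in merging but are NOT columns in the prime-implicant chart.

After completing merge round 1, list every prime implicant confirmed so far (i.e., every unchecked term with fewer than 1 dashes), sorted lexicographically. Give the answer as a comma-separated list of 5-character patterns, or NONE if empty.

NONE

size-2^0 implicants → 00000(✓)  00010(✓)  00100(✓)  00101(✓)  00110(✓)  00111(✓)  01000(✓)  01001(✓)  01010(✓)  01100(✓)  01101(✓)  01111(✓)  10000(✓)  10001(✓)  10010(✓)  10011(✓)  10100(✓)  10110(✓)  10111(✓)  11001(✓)  11010(✓)  11110(✓)
size-2^1 implicants → -0000(✓)  -0010(✓)  -0100(✓)  -0110(✓)  -0111(✓)  -1001  -1010(✓)  0-000(✓)  0-010(✓)  0-100(✓)  0-101(✓)  0-111(✓)  00-00(✓)  00-10(✓)  000-0(✓)  001-0(✓)  001-1(✓)  0010-(✓)  0011-(✓)  01-00(✓)  01-01(✓)  010-0(✓)  0100-(✓)  011-1(✓)  0110-(✓)  1-001  1-010(✓)  1-110(✓)  10-00(✓)  10-10(✓)  10-11(✓)  100-0(✓)  100-1(✓)  1000-(✓)  1001-(✓)  101-0(✓)  1011-(✓)  11-10(✓)
size-2^2 implicants → --010  -0-00(✓)  -0-10(✓)  -00-0(✓)  -01-0(✓)  -011-  0--00  0-0-0  0-1-1  0-10-  00--0(✓)  001--  01-0-  1--10  10--0(✓)  10-1-  100--
size-2^3 implicants → -0--0
Unchecked terms (primes): --010, -0--0, -011-, -1001, 0--00, 0-0-0, 0-1-1, 0-10-, 001--, 01-0-, 1--10, 1-001, 10-1-, 100--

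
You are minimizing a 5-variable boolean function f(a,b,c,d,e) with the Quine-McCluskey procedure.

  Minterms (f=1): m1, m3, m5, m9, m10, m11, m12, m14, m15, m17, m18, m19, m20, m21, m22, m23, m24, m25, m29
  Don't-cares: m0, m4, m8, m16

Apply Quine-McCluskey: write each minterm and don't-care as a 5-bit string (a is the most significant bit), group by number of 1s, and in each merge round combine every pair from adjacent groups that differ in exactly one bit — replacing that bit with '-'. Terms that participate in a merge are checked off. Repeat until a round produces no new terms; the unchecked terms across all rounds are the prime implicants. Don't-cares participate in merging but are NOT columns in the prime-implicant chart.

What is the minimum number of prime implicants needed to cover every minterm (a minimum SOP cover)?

7

size-2^0 implicants → 00000(✓)  00001(✓)  00011(✓)  00100(✓)  00101(✓)  01000(✓)  01001(✓)  01010(✓)  01011(✓)  01100(✓)  01110(✓)  01111(✓)  10000(✓)  10001(✓)  10010(✓)  10011(✓)  10100(✓)  10101(✓)  10110(✓)  10111(✓)  11000(✓)  11001(✓)  11101(✓)
size-2^1 implicants → -0000(✓)  -0001(✓)  -0011(✓)  -0100(✓)  -0101(✓)  -1000(✓)  -1001(✓)  0-000(✓)  0-001(✓)  0-011(✓)  0-100(✓)  00-00(✓)  00-01(✓)  000-1(✓)  0000-(✓)  0010-(✓)  01-00(✓)  01-10(✓)  01-11(✓)  010-0(✓)  010-1(✓)  0100-(✓)  0101-(✓)  011-0(✓)  0111-(✓)  1-000(✓)  1-001(✓)  1-101(✓)  10-00(✓)  10-01(✓)  10-10(✓)  10-11(✓)  100-0(✓)  100-1(✓)  1000-(✓)  1001-(✓)  101-0(✓)  101-1(✓)  1010-(✓)  1011-(✓)  11-01(✓)  1100-(✓)
size-2^2 implicants → --000(✓)  --001(✓)  -0-00(✓)  -0-01(✓)  -00-1  -000-(✓)  -010-(✓)  -100-(✓)  0--00  0-0-1  0-00-(✓)  00-0-(✓)  01--0  01-1-  010--  1--01  1-00-(✓)  10--0(✓)  10--1(✓)  10-0-(✓)  10-1-(✓)  100--(✓)  101--(✓)
size-2^3 implicants → --00-  -0-0-  10---
Unchecked terms (primes): --00-, -0-0-, -00-1, 0--00, 0-0-1, 01--0, 01-1-, 010--, 1--01, 10---
Minterm coverage:
  m1 ⊆ --00-,-0-0-,-00-1,0-0-1
  m3 ⊆ -00-1,0-0-1
  m5 ⊆ -0-0- [E]
  m9 ⊆ --00-,0-0-1,010--
  m10 ⊆ 01--0,01-1-,010--
  m11 ⊆ 0-0-1,01-1-,010--
  m12 ⊆ 0--00,01--0
  m14 ⊆ 01--0,01-1-
  m15 ⊆ 01-1- [E]
  m17 ⊆ --00-,-0-0-,-00-1,1--01,10---
  m18 ⊆ 10--- [E]
  m19 ⊆ -00-1,10---
  m20 ⊆ -0-0-,10---
  m21 ⊆ -0-0-,1--01,10---
  m22 ⊆ 10--- [E]
  m23 ⊆ 10--- [E]
  m24 ⊆ --00- [E]
  m25 ⊆ --00-,1--01
  m29 ⊆ 1--01 [E]
E = {--00-, -0-0-, 01-1-, 1--01, 10---}
Petrick residual → -00-1, 0--00
Cover = c'd' + b'd' + b'c'e + a'd'e' + a'bd + ad'e + ab'  |cover|=7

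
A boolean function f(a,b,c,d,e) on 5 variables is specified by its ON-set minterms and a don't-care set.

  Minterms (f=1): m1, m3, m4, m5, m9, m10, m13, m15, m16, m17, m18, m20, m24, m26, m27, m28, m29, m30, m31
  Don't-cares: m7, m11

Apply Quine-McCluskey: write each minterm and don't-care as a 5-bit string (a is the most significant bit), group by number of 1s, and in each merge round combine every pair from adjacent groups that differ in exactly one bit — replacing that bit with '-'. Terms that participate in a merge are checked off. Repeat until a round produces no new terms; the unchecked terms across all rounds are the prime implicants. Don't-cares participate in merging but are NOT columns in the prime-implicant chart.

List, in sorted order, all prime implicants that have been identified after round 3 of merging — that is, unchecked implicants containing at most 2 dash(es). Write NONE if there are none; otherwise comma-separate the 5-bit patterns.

[col 0] 00001*, 00011*, 00100*, 00101*, 00111*, 01001*, 01010*, 01011*, 01101*, 01111*, 10000*, 10001*, 10010*, 10100*, 11000*, 11010*, 11011*, 11100*, 11101*, 11110*, 11111*
[col 1] -0001, -0100, -1010*, -1011*, -1101*, -1111*, 0-001*, 0-011*, 0-101*, 0-111*, 00-01*, 00-11*, 000-1*, 001-1*, 0010-, 01-01*, 01-11*, 010-1*, 0101-*, 011-1*, 1-000*, 1-010*, 1-100*, 10-00*, 100-0*, 1000-, 11-00*, 11-10*, 11-11*, 110-0*, 1101-*, 111-0*, 111-1*, 1110-*, 1111-*
[col 2] -1-11, -101-, -11-1, 0--01*, 0--11*, 0-0-1*, 0-1-1*, 00--1*, 01--1*, 1--00, 1-0-0, 11--0, 11-1-, 111--
[col 3] 0---1
Prime implicants: -0001, -0100, -1-11, -101-, -11-1, 0---1, 0010-, 1--00, 1-0-0, 1000-, 11--0, 11-1-, 111--

-0001, -0100, -1-11, -101-, -11-1, 0010-, 1--00, 1-0-0, 1000-, 11--0, 11-1-, 111--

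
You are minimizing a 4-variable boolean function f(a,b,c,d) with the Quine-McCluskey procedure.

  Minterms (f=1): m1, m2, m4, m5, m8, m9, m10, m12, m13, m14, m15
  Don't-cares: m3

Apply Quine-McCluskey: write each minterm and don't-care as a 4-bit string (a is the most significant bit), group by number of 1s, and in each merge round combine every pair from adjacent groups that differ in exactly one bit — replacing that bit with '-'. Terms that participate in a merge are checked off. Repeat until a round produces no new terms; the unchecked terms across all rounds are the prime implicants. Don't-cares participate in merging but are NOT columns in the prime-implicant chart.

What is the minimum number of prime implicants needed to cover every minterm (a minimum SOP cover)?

size-2^0 implicants → 0001(✓)  0010(✓)  0011(✓)  0100(✓)  0101(✓)  1000(✓)  1001(✓)  1010(✓)  1100(✓)  1101(✓)  1110(✓)  1111(✓)
size-2^1 implicants → -001(✓)  -010  -100(✓)  -101(✓)  0-01(✓)  00-1  001-  010-(✓)  1-00(✓)  1-01(✓)  1-10(✓)  10-0(✓)  100-(✓)  11-0(✓)  11-1(✓)  110-(✓)  111-(✓)
size-2^2 implicants → --01  -10-  1--0  1-0-  11--
Unchecked terms (primes): --01, -010, -10-, 00-1, 001-, 1--0, 1-0-, 11--
Minterm coverage:
  m1 ⊆ --01,00-1
  m2 ⊆ -010,001-
  m4 ⊆ -10- [E]
  m5 ⊆ --01,-10-
  m8 ⊆ 1--0,1-0-
  m9 ⊆ --01,1-0-
  m10 ⊆ -010,1--0
  m12 ⊆ -10-,1--0,1-0-,11--
  m13 ⊆ --01,-10-,1-0-,11--
  m14 ⊆ 1--0,11--
  m15 ⊆ 11-- [E]
E = {-10-, 11--}
Petrick residual → --01, -010, 1--0
Cover = c'd + b'cd' + bc' + ad' + ab  |cover|=5

5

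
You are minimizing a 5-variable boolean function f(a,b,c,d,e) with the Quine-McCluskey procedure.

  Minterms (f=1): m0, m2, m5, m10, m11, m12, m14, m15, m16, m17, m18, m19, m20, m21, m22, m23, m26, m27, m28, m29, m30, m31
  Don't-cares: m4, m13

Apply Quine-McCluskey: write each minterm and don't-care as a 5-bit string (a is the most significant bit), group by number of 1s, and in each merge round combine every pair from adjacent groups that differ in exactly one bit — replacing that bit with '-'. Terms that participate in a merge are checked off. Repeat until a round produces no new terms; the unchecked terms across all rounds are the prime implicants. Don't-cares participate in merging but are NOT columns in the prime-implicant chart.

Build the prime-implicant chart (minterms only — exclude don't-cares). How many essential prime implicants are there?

[col 0] 00000*, 00010*, 00100*, 00101*, 01010*, 01011*, 01100*, 01101*, 01110*, 01111*, 10000*, 10001*, 10010*, 10011*, 10100*, 10101*, 10110*, 10111*, 11010*, 11011*, 11100*, 11101*, 11110*, 11111*
[col 1] -0000*, -0010*, -0100*, -0101*, -1010*, -1011*, -1100*, -1101*, -1110*, -1111*, 0-010*, 0-100*, 0-101*, 00-00*, 000-0*, 0010-*, 01-10*, 01-11*, 0101-*, 011-0*, 011-1*, 0110-*, 0111-*, 1-010*, 1-011*, 1-100*, 1-101*, 1-110*, 1-111*, 10-00*, 10-01*, 10-10*, 10-11*, 100-0*, 100-1*, 1000-*, 1001-*, 101-0*, 101-1*, 1010-*, 1011-*, 11-10*, 11-11*, 1101-*, 111-0*, 111-1*, 1110-*, 1111-*
[col 2] --010, --100*, --101*, -0-00, -00-0, -010-*, -1-10*, -1-11*, -101-*, -11-0*, -11-1*, -110-*, -111-*, 0-10-*, 01-1-*, 011--*, 1--10*, 1--11*, 1-01-*, 1-1-0*, 1-1-1*, 1-10-*, 1-11-*, 10--0*, 10--1*, 10-0-*, 10-1-*, 100--*, 101--*, 11-1-*, 111--*
[col 3] --10-, -1-1-, -11--, 1--1-, 1-1--, 10---
Prime implicants: --010, --10-, -0-00, -00-0, -1-1-, -11--, 1--1-, 1-1--, 10---
PI chart (minterm → PIs covering it):
  0 | -0-00,-00-0
  2 | --010,-00-0
  5 | --10-  (sole → essential)
  10 | --010,-1-1-
  11 | -1-1-  (sole → essential)
  12 | --10-,-11--
  14 | -1-1-,-11--
  15 | -1-1-,-11--
  16 | -0-00,-00-0,10---
  17 | 10---  (sole → essential)
  18 | --010,-00-0,1--1-,10---
  19 | 1--1-,10---
  20 | --10-,-0-00,1-1--,10---
  21 | --10-,1-1--,10---
  22 | 1--1-,1-1--,10---
  23 | 1--1-,1-1--,10---
  26 | --010,-1-1-,1--1-
  27 | -1-1-,1--1-
  28 | --10-,-11--,1-1--
  29 | --10-,-11--,1-1--
  30 | -1-1-,-11--,1--1-,1-1--
  31 | -1-1-,-11--,1--1-,1-1--
Essential prime implicants: --10-, -1-1-, 10---

3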